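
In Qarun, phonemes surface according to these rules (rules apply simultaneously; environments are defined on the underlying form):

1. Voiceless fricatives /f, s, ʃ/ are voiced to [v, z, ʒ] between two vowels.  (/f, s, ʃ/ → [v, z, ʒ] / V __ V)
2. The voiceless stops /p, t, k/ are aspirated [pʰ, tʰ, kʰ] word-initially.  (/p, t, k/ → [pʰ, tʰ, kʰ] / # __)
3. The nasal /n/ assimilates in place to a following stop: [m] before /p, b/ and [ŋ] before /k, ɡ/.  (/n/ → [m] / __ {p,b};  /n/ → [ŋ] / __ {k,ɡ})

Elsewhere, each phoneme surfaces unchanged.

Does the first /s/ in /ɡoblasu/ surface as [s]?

Rule 1 applies to /s/ (between /a/ and /u/: between two vowels) → [z].
The actual realization is [z], not [s].

No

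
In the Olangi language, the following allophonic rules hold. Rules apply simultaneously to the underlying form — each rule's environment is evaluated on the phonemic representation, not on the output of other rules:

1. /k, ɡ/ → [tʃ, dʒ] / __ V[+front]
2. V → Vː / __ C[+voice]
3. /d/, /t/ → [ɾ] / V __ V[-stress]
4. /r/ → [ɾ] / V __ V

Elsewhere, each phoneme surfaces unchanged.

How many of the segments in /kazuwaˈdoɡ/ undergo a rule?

Segments that undergo a rule: /a/ → [aː] (rule 2); /u/ → [uː] (rule 2); /a/ → [aː] (rule 2); /o/ → [oː] (rule 2).
All other segments surface unchanged.

4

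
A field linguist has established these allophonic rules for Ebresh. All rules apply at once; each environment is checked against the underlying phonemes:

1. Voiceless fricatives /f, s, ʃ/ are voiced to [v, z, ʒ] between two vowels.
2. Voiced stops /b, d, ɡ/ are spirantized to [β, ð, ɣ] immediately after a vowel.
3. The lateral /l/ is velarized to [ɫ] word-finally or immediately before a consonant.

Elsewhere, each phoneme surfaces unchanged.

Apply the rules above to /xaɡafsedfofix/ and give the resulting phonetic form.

/x/ stays [x].
/a/ stays [a].
/ɡ/ (between /a/ and /a/): immediately after a vowel, so rule 2 applies → [ɣ].
/a/ — not in any rule's target class → [a].
/f/ — between /a/ and /s/; rule 1 does not apply here → [f].
/s/ (between /f/ and /e/): rule 1 targets it, but not between two vowels → unchanged [s].
/e/ stays [e].
/d/ — between /e/ and /f/, immediately after a vowel — surfaces as [ð] (rule 2).
/f/ (between /d/ and /o/) fails the environment for rule 1, so it stays [f].
/o/ stays [o].
/f/ (between /o/ and /i/) occurs between two vowels → [v] by rule 1.
/i/ stays [i].
/x/ (word-final) is unaffected → [x].

[xaɣafseðfovix]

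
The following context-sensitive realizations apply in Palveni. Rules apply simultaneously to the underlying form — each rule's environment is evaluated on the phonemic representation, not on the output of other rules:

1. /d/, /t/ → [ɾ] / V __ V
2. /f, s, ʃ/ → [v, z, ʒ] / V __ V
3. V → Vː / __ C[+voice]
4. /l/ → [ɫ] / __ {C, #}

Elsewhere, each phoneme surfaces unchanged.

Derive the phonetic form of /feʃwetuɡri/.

/f/ (word-initial) is in the target of rule 2 but the environment (between two vowels) is not met → [f].
/e/ (between /f/ and /ʃ/) fails the environment for rule 3, so it stays [e].
/ʃ/ (between /e/ and /w/) is in the target of rule 2 but the environment (between two vowels) is not met → [ʃ].
/w/ (between /ʃ/ and /e/) is unaffected → [w].
/e/ (between /w/ and /t/) is in the target of rule 3 but the environment (before a voiced consonant) is not met → [e].
/t/ (between /e/ and /u/) occurs between two vowels → [ɾ] by rule 1.
/u/ (between /t/ and /ɡ/) occurs before a voiced consonant → [uː] by rule 3.
/ɡ/ (between /u/ and /r/) is unaffected → [ɡ].
/r/ stays [r].
/i/ — word-final; rule 3 does not apply here → [i].

[feʃweɾuːɡri]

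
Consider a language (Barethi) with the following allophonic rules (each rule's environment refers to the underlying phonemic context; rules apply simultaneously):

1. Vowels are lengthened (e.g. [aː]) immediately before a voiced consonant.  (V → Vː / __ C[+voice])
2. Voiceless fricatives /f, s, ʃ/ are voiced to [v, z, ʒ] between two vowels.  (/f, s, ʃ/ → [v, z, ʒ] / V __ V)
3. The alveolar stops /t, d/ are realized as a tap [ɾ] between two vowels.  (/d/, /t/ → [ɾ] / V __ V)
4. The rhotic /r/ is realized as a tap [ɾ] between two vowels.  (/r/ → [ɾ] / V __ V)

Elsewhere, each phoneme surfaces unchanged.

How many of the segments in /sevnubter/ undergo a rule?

Segments that undergo a rule: /e/ → [eː] (rule 1); /u/ → [uː] (rule 1); /e/ → [eː] (rule 1).
All other segments surface unchanged.

3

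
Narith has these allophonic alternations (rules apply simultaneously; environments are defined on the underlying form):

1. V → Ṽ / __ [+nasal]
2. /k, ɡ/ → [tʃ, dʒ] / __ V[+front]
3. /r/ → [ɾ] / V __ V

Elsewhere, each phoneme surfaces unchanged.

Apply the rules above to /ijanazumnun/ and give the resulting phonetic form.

[ijãnazũmnũn]

/i/ — word-initial; rule 1 does not apply here → [i].
/j/ (between /i/ and /a/) is unaffected → [j].
/a/ (between /j/ and /n/): before a nasal consonant, so rule 1 applies → [ã].
/n/ — not in any rule's target class → [n].
/a/ (between /n/ and /z/): rule 1 targets it, but not before a nasal consonant → unchanged [a].
/z/ stays [z].
/u/ meets the environment for rule 1 (before a nasal consonant) → [ũ].
/m/ stays [m].
/n/ (between /m/ and /u/) is unaffected → [n].
/u/ (between /n/ and /n/) occurs before a nasal consonant → [ũ] by rule 1.
/n/ (word-final) is unaffected → [n].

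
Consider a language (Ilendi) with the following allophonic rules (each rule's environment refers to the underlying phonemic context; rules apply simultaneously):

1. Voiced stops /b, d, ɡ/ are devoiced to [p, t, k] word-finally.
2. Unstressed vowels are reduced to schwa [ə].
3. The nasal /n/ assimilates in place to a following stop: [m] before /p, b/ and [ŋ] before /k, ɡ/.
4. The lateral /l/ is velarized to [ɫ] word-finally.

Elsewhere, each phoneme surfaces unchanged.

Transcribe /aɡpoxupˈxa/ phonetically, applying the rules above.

/a/ meets the environment for rule 2 (in an unstressed syllable) → [ə].
/ɡ/ (between /a/ and /p/) is in the target of rule 1 but the environment (word-finally) is not met → [ɡ].
/p/ stays [p].
/o/ meets the environment for rule 2 (in an unstressed syllable) → [ə].
/x/ (between /o/ and /u/) is unaffected → [x].
/u/ meets the environment for rule 2 (in an unstressed syllable) → [ə].
/p/ (between /u/ and /x/) is unaffected → [p].
/x/ (between /p/ and /a/) is unaffected → [x].
/a/ (word-final): rule 2 targets it, but not in an unstressed syllable → unchanged [a].

[əɡpəxəpˈxa]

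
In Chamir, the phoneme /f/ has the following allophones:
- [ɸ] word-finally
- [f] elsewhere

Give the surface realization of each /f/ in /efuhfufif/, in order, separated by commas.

Occurrence 1 (position 2): no conditioning environment matches → elsewhere allophone [f].
Occurrence 2 (position 5): no conditioning environment matches → elsewhere allophone [f].
Occurrence 3 (position 7): no conditioning environment matches → elsewhere allophone [f].
Occurrence 4 (position 9): word-finally → [ɸ].

[f], [f], [f], [ɸ]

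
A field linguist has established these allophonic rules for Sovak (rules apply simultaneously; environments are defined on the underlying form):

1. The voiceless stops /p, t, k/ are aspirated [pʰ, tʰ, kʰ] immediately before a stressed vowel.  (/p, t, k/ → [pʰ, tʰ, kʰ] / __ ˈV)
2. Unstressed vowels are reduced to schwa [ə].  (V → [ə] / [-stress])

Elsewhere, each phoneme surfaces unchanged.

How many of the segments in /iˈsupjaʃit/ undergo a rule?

Segments that undergo a rule: /i/ → [ə] (rule 2); /a/ → [ə] (rule 2); /i/ → [ə] (rule 2).
All other segments surface unchanged.

3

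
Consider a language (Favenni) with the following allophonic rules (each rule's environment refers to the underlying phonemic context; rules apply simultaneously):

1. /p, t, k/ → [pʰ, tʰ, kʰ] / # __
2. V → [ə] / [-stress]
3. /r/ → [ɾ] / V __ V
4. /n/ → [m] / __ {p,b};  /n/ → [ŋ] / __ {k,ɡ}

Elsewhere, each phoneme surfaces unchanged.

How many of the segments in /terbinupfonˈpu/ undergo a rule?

Segments that undergo a rule: /t/ → [tʰ] (rule 1); /e/ → [ə] (rule 2); /i/ → [ə] (rule 2); /u/ → [ə] (rule 2); /o/ → [ə] (rule 2); /n/ → [m] (rule 4).
All other segments surface unchanged.

6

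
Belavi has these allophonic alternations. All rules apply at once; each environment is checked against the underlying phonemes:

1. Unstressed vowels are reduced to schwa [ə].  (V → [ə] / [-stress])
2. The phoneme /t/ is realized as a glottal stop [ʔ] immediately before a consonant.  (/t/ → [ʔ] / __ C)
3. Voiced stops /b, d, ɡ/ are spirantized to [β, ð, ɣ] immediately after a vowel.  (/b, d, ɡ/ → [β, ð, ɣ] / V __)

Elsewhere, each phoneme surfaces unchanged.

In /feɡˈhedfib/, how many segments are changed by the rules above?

5

Segments that undergo a rule: /e/ → [ə] (rule 1); /ɡ/ → [ɣ] (rule 3); /d/ → [ð] (rule 3); /i/ → [ə] (rule 1); /b/ → [β] (rule 3).
All other segments surface unchanged.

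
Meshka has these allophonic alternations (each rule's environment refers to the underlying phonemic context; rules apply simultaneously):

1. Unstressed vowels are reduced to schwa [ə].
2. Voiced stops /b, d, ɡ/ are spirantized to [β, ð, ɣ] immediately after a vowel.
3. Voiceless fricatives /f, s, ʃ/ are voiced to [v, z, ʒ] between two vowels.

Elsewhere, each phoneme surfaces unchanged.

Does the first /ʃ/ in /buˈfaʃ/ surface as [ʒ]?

No

/ʃ/ (word-final) fails the environment for rule 3, so it stays [ʃ].
The actual realization is [ʃ], not [ʒ].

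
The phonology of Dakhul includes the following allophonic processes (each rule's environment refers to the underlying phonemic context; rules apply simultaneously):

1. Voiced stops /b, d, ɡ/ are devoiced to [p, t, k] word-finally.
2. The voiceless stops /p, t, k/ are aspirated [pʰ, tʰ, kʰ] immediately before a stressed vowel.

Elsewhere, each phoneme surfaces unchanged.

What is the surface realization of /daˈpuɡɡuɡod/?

[daˈpʰuɡɡuɡot]

/d/ (word-initial): rule 1 targets it, but not word-finally → unchanged [d].
/a/ — not in any rule's target class → [a].
/p/ meets the environment for rule 2 (immediately before a stressed vowel) → [pʰ].
/u/ (between /p/ and /ɡ/) is unaffected → [u].
/ɡ/ (between /u/ and /ɡ/): rule 1 targets it, but not word-finally → unchanged [ɡ].
/ɡ/ (between /ɡ/ and /u/) is in the target of rule 1 but the environment (word-finally) is not met → [ɡ].
/u/ — not in any rule's target class → [u].
/ɡ/ (between /u/ and /o/) fails the environment for rule 1, so it stays [ɡ].
/o/ (between /ɡ/ and /d/) is unaffected → [o].
/d/ (word-final) occurs word-finally → [t] by rule 1.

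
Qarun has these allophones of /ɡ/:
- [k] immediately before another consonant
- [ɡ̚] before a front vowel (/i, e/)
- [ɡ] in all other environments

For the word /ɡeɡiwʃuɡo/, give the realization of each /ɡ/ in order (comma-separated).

Occurrence 1 (position 1): before a front vowel (/i, e/) → [ɡ̚].
Occurrence 2 (position 3): before a front vowel (/i, e/) → [ɡ̚].
Occurrence 3 (position 8): no conditioning environment matches → elsewhere allophone [ɡ].

[ɡ̚], [ɡ̚], [ɡ]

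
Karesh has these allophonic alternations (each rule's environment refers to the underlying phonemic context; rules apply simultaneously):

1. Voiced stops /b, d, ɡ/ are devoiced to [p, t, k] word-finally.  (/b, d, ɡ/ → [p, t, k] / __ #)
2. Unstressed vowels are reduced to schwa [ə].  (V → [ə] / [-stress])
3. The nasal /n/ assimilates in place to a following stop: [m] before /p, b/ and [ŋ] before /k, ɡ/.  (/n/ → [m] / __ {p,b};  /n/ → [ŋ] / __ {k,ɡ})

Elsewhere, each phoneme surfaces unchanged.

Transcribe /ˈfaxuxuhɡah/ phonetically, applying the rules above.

[ˈfaxəxəhɡəh]

/f/ — not in any rule's target class → [f].
/a/ (between /f/ and /x/): rule 2 targets it, but not in an unstressed syllable → unchanged [a].
/x/ stays [x].
/u/ meets the environment for rule 2 (in an unstressed syllable) → [ə].
/x/ stays [x].
/u/ meets the environment for rule 2 (in an unstressed syllable) → [ə].
/h/ (between /u/ and /ɡ/): no rule targets it → [h].
/ɡ/ (between /h/ and /a/) is in the target of rule 1 but the environment (word-finally) is not met → [ɡ].
/a/ meets the environment for rule 2 (in an unstressed syllable) → [ə].
/h/ — not in any rule's target class → [h].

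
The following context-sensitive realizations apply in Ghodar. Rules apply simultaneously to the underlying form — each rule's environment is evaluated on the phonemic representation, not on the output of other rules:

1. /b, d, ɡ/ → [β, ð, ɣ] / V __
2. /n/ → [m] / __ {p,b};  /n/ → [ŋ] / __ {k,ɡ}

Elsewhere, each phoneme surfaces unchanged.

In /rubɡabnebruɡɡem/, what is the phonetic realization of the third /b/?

Rule 1 applies to /b/ (between /e/ and /r/: immediately after a vowel) → [β].

[β]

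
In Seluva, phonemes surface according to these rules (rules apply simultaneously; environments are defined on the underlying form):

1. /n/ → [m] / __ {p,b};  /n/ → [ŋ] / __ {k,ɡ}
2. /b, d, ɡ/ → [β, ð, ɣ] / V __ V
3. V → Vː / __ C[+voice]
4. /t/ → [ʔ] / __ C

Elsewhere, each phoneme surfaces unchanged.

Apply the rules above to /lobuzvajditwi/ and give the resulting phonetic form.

/l/ — not in any rule's target class → [l].
/o/ meets the environment for rule 3 (before a voiced consonant) → [oː].
/b/ — between /o/ and /u/, between two vowels — surfaces as [β] (rule 2).
/u/ (between /b/ and /z/) occurs before a voiced consonant → [uː] by rule 3.
/z/ stays [z].
/v/ — not in any rule's target class → [v].
/a/ (between /v/ and /j/) occurs before a voiced consonant → [aː] by rule 3.
/j/ (between /a/ and /d/) is unaffected → [j].
/d/ (between /j/ and /i/): rule 2 targets it, but not between two vowels → unchanged [d].
/i/ (between /d/ and /t/) is in the target of rule 3 but the environment (before a voiced consonant) is not met → [i].
Rule 4 applies to /t/ (between /i/ and /w/: immediately before a consonant) → [ʔ].
/w/ stays [w].
/i/ (word-final) fails the environment for rule 3, so it stays [i].

[loːβuːzvaːjdiʔwi]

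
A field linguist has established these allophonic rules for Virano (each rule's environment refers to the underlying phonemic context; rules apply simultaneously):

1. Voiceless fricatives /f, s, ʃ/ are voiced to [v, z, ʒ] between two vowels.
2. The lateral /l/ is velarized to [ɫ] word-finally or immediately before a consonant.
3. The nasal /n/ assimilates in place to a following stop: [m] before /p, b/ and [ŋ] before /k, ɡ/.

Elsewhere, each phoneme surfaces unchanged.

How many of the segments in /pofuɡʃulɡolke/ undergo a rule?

3

Segments that undergo a rule: /f/ → [v] (rule 1); /l/ → [ɫ] (rule 2); /l/ → [ɫ] (rule 2).
All other segments surface unchanged.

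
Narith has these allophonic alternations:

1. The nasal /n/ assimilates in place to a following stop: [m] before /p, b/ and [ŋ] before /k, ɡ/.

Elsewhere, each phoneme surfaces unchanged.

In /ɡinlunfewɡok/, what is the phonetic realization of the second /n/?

[n]

/n/ (between /u/ and /f/) is in the target of rule 1 but the environment (before a labial or velar stop) is not met → [n].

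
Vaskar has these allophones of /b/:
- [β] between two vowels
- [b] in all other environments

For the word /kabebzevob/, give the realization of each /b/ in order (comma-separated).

Occurrence 1 (position 3): between two vowels → [β].
Occurrence 2 (position 5): no conditioning environment matches → elsewhere allophone [b].
Occurrence 3 (position 10): no conditioning environment matches → elsewhere allophone [b].

[β], [b], [b]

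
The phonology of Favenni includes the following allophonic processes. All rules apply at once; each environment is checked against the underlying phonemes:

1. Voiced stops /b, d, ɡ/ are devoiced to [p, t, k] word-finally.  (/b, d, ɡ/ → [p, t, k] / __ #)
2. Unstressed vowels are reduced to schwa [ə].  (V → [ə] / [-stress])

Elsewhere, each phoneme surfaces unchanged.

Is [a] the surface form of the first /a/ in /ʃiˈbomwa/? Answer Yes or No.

No

/a/ — word-final, in an unstressed syllable — surfaces as [ə] (rule 2).
The actual realization is [ə], not [a].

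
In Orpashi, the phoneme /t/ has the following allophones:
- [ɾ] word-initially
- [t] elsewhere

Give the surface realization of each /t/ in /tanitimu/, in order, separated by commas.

Occurrence 1 (position 1): word-initially → [ɾ].
Occurrence 2 (position 5): no conditioning environment matches → elsewhere allophone [t].

[ɾ], [t]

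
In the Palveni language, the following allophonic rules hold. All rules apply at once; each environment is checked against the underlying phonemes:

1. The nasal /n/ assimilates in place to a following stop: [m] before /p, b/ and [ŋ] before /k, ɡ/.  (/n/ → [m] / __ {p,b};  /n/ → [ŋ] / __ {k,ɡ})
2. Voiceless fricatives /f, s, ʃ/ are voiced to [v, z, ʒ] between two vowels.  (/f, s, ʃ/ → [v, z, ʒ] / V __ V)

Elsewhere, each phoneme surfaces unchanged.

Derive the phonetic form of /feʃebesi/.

/f/ — word-initial; rule 2 does not apply here → [f].
/ʃ/ (between /e/ and /e/): between two vowels, so rule 2 applies → [ʒ].
/s/ (between /e/ and /i/) occurs between two vowels → [z] by rule 2.

[feʒebezi]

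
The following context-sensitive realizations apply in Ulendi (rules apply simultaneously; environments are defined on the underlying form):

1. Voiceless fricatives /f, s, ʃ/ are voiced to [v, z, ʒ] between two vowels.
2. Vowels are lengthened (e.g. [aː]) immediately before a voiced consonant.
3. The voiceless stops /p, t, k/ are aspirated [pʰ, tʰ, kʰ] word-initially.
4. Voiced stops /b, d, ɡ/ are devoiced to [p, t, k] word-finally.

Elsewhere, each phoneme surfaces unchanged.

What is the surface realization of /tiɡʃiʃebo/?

Rule 3 applies to /t/ (word-initial: word-initially) → [tʰ].
/i/ meets the environment for rule 2 (before a voiced consonant) → [iː].
/ɡ/ (between /i/ and /ʃ/) is in the target of rule 4 but the environment (word-finally) is not met → [ɡ].
/ʃ/ (between /ɡ/ and /i/): rule 1 targets it, but not between two vowels → unchanged [ʃ].
/i/ — between /ʃ/ and /ʃ/; rule 2 does not apply here → [i].
Rule 1 applies to /ʃ/ (between /i/ and /e/: between two vowels) → [ʒ].
/e/ meets the environment for rule 2 (before a voiced consonant) → [eː].
/b/ (between /e/ and /o/) is in the target of rule 4 but the environment (word-finally) is not met → [b].
/o/ (word-final) fails the environment for rule 2, so it stays [o].

[tʰiːɡʃiʒeːbo]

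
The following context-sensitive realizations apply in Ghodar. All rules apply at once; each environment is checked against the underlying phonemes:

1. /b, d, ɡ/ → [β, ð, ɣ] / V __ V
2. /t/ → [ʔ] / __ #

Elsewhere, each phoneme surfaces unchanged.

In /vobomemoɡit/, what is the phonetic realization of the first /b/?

/b/ (between /o/ and /o/) occurs between two vowels → [β] by rule 1.

[β]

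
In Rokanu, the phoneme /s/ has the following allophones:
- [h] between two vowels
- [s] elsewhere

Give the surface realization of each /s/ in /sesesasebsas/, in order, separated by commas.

[s], [h], [h], [h], [s], [s]

Occurrence 1 (position 1): no conditioning environment matches → elsewhere allophone [s].
Occurrence 2 (position 3): between two vowels → [h].
Occurrence 3 (position 5): between two vowels → [h].
Occurrence 4 (position 7): between two vowels → [h].
Occurrence 5 (position 10): no conditioning environment matches → elsewhere allophone [s].
Occurrence 6 (position 12): no conditioning environment matches → elsewhere allophone [s].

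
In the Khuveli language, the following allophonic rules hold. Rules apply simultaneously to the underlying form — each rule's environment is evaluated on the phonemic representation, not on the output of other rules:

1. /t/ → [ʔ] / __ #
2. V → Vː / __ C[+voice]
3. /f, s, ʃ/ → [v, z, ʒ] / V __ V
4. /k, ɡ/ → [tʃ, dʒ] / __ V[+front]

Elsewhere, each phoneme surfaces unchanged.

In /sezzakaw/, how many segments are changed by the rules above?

2

Segments that undergo a rule: /e/ → [eː] (rule 2); /a/ → [aː] (rule 2).
All other segments surface unchanged.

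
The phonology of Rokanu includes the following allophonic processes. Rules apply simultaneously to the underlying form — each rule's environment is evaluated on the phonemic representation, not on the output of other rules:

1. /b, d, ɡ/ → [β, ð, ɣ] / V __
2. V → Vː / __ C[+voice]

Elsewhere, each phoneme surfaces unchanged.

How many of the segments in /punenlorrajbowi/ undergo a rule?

Segments that undergo a rule: /u/ → [uː] (rule 2); /e/ → [eː] (rule 2); /o/ → [oː] (rule 2); /a/ → [aː] (rule 2); /o/ → [oː] (rule 2).
All other segments surface unchanged.

5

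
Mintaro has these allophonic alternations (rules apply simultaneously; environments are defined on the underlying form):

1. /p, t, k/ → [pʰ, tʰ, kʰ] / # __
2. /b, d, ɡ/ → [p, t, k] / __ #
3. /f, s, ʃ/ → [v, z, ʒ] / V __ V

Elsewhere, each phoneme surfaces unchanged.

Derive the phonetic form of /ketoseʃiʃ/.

[kʰetozeʒiʃ]

/k/ meets the environment for rule 1 (word-initially) → [kʰ].
/e/ — not in any rule's target class → [e].
/t/ (between /e/ and /o/) is in the target of rule 1 but the environment (word-initially) is not met → [t].
/o/ (between /t/ and /s/): no rule targets it → [o].
/s/ (between /o/ and /e/): between two vowels, so rule 3 applies → [z].
/e/ stays [e].
Rule 3 applies to /ʃ/ (between /e/ and /i/: between two vowels) → [ʒ].
/i/ (between /ʃ/ and /ʃ/) is unaffected → [i].
/ʃ/ (word-final) is in the target of rule 3 but the environment (between two vowels) is not met → [ʃ].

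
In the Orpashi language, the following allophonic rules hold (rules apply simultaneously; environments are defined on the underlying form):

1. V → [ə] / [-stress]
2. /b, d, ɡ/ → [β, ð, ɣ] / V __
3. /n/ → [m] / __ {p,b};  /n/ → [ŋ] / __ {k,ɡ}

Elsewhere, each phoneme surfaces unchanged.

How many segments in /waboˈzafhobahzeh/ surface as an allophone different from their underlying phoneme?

7

Segments that undergo a rule: /a/ → [ə] (rule 1); /b/ → [β] (rule 2); /o/ → [ə] (rule 1); /o/ → [ə] (rule 1); /b/ → [β] (rule 2); /a/ → [ə] (rule 1); /e/ → [ə] (rule 1).
All other segments surface unchanged.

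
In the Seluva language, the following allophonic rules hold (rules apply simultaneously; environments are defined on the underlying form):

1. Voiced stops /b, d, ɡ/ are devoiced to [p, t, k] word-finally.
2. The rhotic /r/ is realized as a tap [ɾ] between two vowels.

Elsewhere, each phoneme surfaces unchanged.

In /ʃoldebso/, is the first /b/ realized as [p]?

No

/b/ — between /e/ and /s/; rule 1 does not apply here → [b].
The actual realization is [b], not [p].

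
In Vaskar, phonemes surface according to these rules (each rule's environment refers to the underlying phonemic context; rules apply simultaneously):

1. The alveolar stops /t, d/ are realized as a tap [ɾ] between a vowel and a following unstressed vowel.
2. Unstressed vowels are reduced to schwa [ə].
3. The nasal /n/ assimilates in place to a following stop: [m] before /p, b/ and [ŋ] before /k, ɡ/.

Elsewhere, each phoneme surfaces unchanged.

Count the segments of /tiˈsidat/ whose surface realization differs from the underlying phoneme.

Segments that undergo a rule: /i/ → [ə] (rule 2); /d/ → [ɾ] (rule 1); /a/ → [ə] (rule 2).
All other segments surface unchanged.

3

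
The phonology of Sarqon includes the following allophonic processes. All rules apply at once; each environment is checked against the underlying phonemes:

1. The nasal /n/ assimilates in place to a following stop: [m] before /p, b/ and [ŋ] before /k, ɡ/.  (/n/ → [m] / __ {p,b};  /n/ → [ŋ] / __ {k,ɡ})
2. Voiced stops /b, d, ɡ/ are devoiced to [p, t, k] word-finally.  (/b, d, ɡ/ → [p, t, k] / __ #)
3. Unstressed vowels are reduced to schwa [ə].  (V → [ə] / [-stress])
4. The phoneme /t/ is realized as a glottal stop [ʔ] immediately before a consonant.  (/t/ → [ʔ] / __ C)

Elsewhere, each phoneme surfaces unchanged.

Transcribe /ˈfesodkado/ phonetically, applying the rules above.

/f/ — not in any rule's target class → [f].
/e/ (between /f/ and /s/) fails the environment for rule 3, so it stays [e].
/s/ (between /e/ and /o/) is unaffected → [s].
/o/ meets the environment for rule 3 (in an unstressed syllable) → [ə].
/d/ — between /o/ and /k/; rule 2 does not apply here → [d].
/k/ (between /d/ and /a/) is unaffected → [k].
/a/ meets the environment for rule 3 (in an unstressed syllable) → [ə].
/d/ — between /a/ and /o/; rule 2 does not apply here → [d].
/o/ — word-final, in an unstressed syllable — surfaces as [ə] (rule 3).

[ˈfesədkədə]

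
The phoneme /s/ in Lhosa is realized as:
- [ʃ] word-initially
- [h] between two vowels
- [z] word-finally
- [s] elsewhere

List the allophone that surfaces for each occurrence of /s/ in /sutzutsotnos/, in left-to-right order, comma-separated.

Occurrence 1 (position 1): word-initially → [ʃ].
Occurrence 2 (position 7): no conditioning environment matches → elsewhere allophone [s].
Occurrence 3 (position 12): word-finally → [z].

[ʃ], [s], [z]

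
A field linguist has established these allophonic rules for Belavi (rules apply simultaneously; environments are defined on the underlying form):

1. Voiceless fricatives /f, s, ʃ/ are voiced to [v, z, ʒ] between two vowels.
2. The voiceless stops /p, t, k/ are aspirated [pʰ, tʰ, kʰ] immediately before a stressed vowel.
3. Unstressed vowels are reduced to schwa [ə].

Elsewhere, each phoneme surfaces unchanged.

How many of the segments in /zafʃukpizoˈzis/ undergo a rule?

4

Segments that undergo a rule: /a/ → [ə] (rule 3); /u/ → [ə] (rule 3); /i/ → [ə] (rule 3); /o/ → [ə] (rule 3).
All other segments surface unchanged.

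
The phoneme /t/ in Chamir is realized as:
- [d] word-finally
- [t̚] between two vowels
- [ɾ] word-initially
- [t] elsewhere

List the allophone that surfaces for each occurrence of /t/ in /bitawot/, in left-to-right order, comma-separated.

Occurrence 1 (position 3): between two vowels → [t̚].
Occurrence 2 (position 7): word-finally → [d].

[t̚], [d]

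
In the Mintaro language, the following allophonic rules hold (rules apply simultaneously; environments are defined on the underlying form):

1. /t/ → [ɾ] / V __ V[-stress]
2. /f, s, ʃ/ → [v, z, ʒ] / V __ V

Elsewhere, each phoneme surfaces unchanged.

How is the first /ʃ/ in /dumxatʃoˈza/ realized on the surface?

/ʃ/ — between /t/ and /o/; rule 2 does not apply here → [ʃ].

[ʃ]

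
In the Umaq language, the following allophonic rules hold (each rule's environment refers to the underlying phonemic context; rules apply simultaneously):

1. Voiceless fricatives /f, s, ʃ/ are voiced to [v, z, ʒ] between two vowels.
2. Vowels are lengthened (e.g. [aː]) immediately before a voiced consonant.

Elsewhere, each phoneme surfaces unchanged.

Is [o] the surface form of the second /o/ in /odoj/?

Rule 2 applies to /o/ (between /d/ and /j/: before a voiced consonant) → [oː].
The actual realization is [oː], not [o].

No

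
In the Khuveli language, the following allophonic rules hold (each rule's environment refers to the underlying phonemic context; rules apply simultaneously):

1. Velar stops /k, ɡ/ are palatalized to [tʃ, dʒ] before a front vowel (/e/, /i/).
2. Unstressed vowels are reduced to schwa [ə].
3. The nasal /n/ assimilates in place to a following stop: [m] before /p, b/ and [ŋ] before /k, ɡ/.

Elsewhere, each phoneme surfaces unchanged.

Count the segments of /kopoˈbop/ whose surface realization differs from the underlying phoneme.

2

Segments that undergo a rule: /o/ → [ə] (rule 2); /o/ → [ə] (rule 2).
All other segments surface unchanged.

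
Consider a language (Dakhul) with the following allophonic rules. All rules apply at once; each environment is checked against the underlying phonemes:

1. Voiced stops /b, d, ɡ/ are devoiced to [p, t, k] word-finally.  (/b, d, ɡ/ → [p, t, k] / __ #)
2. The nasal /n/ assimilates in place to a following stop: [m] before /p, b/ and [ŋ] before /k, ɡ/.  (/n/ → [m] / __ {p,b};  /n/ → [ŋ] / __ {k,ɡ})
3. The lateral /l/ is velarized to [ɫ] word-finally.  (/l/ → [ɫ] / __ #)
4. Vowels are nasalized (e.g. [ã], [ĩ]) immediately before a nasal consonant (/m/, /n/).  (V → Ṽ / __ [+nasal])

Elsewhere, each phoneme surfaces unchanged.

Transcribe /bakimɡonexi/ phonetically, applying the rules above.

/b/ (word-initial) fails the environment for rule 1, so it stays [b].
/a/ (between /b/ and /k/) is in the target of rule 4 but the environment (before a nasal consonant) is not met → [a].
/i/ meets the environment for rule 4 (before a nasal consonant) → [ĩ].
/ɡ/ (between /m/ and /o/): rule 1 targets it, but not word-finally → unchanged [ɡ].
/o/ — between /ɡ/ and /n/, before a nasal consonant — surfaces as [õ] (rule 4).
/n/ (between /o/ and /e/) is in the target of rule 2 but the environment (before a labial or velar stop) is not met → [n].
/e/ — between /n/ and /x/; rule 4 does not apply here → [e].
/i/ (word-final) is in the target of rule 4 but the environment (before a nasal consonant) is not met → [i].

[bakĩmɡõnexi]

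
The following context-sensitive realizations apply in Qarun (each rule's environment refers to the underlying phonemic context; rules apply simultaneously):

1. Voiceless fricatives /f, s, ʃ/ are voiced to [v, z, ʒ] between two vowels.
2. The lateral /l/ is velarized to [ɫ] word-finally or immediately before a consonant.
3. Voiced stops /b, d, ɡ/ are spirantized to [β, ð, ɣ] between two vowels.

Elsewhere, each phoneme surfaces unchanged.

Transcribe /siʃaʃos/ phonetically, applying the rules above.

[siʒaʒos]

/s/ (word-initial): rule 1 targets it, but not between two vowels → unchanged [s].
/i/ (between /s/ and /ʃ/): no rule targets it → [i].
/ʃ/ (between /i/ and /a/) occurs between two vowels → [ʒ] by rule 1.
/a/ (between /ʃ/ and /ʃ/): no rule targets it → [a].
Rule 1 applies to /ʃ/ (between /a/ and /o/: between two vowels) → [ʒ].
/o/ — not in any rule's target class → [o].
/s/ — word-final; rule 1 does not apply here → [s].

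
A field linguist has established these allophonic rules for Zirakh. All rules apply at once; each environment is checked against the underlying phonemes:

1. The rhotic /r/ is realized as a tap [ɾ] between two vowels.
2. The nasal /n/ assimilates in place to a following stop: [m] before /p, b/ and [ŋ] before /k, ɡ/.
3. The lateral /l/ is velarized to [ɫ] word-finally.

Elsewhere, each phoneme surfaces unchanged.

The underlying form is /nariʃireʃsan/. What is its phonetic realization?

/n/ (word-initial) is in the target of rule 2 but the environment (before a labial or velar stop) is not met → [n].
Rule 1 applies to /r/ (between /a/ and /i/: between two vowels) → [ɾ].
/r/ meets the environment for rule 1 (between two vowels) → [ɾ].
/n/ — word-final; rule 2 does not apply here → [n].

[naɾiʃiɾeʃsan]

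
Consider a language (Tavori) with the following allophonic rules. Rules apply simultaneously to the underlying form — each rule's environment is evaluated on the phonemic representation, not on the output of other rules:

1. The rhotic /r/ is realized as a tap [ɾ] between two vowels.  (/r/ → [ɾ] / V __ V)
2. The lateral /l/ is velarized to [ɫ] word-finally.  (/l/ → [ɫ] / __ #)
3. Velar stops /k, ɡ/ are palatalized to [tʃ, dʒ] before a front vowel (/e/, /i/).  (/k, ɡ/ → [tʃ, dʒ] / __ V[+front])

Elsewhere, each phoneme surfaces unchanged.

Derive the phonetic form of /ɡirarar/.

/ɡ/ (word-initial) occurs before a front vowel → [dʒ] by rule 3.
/i/ (between /ɡ/ and /r/): no rule targets it → [i].
/r/ (between /i/ and /a/): between two vowels, so rule 1 applies → [ɾ].
/a/ (between /r/ and /r/) is unaffected → [a].
/r/ — between /a/ and /a/, between two vowels — surfaces as [ɾ] (rule 1).
/a/ — not in any rule's target class → [a].
/r/ (word-final) fails the environment for rule 1, so it stays [r].

[dʒiɾaɾar]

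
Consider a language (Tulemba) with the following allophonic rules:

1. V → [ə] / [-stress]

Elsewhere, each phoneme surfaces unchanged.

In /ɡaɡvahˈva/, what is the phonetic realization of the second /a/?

[ə]

/a/ meets the environment for rule 1 (in an unstressed syllable) → [ə].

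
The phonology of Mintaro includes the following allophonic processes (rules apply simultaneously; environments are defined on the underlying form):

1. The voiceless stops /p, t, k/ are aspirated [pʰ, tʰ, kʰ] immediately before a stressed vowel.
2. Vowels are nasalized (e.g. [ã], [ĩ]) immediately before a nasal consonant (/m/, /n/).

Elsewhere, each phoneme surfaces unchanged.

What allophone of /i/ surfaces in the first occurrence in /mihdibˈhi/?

/i/ — between /m/ and /h/; rule 2 does not apply here → [i].

[i]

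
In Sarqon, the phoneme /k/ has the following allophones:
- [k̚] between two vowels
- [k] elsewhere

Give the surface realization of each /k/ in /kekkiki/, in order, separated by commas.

Occurrence 1 (position 1): no conditioning environment matches → elsewhere allophone [k].
Occurrence 2 (position 3): no conditioning environment matches → elsewhere allophone [k].
Occurrence 3 (position 4): no conditioning environment matches → elsewhere allophone [k].
Occurrence 4 (position 6): between two vowels → [k̚].

[k], [k], [k], [k̚]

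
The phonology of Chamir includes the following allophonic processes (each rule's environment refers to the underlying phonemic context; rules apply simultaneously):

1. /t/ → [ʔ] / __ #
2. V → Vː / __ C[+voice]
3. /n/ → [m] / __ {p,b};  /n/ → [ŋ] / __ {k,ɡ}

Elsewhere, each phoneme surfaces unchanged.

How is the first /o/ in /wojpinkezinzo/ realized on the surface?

/o/ meets the environment for rule 2 (before a voiced consonant) → [oː].

[oː]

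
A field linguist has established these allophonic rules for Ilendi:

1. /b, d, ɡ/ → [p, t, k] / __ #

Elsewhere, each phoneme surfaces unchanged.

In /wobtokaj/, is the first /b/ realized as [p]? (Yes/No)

/b/ — between /o/ and /t/; rule 1 does not apply here → [b].
The actual realization is [b], not [p].

No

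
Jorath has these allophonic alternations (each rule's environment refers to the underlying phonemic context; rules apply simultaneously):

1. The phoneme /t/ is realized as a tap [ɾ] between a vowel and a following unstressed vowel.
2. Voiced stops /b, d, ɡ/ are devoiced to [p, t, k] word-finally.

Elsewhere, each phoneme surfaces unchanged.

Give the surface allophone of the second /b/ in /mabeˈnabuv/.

[b]

/b/ (between /a/ and /u/) is in the target of rule 2 but the environment (word-finally) is not met → [b].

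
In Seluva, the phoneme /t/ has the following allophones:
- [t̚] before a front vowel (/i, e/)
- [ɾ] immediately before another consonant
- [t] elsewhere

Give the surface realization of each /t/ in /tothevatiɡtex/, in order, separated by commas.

Occurrence 1 (position 1): no conditioning environment matches → elsewhere allophone [t].
Occurrence 2 (position 3): immediately before another consonant → [ɾ].
Occurrence 3 (position 8): before a front vowel (/i, e/) → [t̚].
Occurrence 4 (position 11): before a front vowel (/i, e/) → [t̚].

[t], [ɾ], [t̚], [t̚]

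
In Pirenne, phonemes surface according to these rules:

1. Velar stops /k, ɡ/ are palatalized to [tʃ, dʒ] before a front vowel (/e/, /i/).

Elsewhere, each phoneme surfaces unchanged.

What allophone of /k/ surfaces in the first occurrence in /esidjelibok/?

[k]

/k/ — word-final; rule 1 does not apply here → [k].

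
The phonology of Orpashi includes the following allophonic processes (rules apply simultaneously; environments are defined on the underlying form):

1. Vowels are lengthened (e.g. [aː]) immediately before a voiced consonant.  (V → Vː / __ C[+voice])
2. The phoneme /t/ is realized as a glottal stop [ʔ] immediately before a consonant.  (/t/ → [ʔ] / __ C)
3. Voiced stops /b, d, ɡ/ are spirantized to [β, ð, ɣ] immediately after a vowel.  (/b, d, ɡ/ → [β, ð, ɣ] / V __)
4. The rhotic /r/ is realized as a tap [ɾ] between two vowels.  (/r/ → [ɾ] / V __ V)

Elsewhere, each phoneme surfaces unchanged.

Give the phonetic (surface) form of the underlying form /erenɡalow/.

Rule 1 applies to /e/ (word-initial: before a voiced consonant) → [eː].
/r/ meets the environment for rule 4 (between two vowels) → [ɾ].
Rule 1 applies to /e/ (between /r/ and /n/: before a voiced consonant) → [eː].
/ɡ/ (between /n/ and /a/) is in the target of rule 3 but the environment (immediately after a vowel) is not met → [ɡ].
Rule 1 applies to /a/ (between /ɡ/ and /l/: before a voiced consonant) → [aː].
/o/ (between /l/ and /w/) occurs before a voiced consonant → [oː] by rule 1.

[eːɾeːnɡaːloːw]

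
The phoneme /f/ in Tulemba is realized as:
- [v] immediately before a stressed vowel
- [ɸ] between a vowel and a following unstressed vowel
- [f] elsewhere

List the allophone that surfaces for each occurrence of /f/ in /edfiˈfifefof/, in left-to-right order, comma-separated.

[f], [v], [ɸ], [ɸ], [f]

Occurrence 1 (position 3): no conditioning environment matches → elsewhere allophone [f].
Occurrence 2 (position 5): immediately before a stressed vowel → [v].
Occurrence 3 (position 7): between a vowel and a following unstressed vowel → [ɸ].
Occurrence 4 (position 9): between a vowel and a following unstressed vowel → [ɸ].
Occurrence 5 (position 11): no conditioning environment matches → elsewhere allophone [f].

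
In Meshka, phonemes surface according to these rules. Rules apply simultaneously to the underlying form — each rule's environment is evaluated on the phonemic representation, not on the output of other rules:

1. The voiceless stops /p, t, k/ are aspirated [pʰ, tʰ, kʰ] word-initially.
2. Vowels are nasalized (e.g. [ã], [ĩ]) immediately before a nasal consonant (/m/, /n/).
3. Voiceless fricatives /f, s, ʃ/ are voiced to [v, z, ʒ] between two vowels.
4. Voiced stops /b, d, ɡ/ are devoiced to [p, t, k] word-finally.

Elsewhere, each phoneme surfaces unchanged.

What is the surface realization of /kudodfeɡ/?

/k/ meets the environment for rule 1 (word-initially) → [kʰ].
/u/ (between /k/ and /d/): rule 2 targets it, but not before a nasal consonant → unchanged [u].
/d/ (between /u/ and /o/): rule 4 targets it, but not word-finally → unchanged [d].
/o/ — between /d/ and /d/; rule 2 does not apply here → [o].
/d/ (between /o/ and /f/) is in the target of rule 4 but the environment (word-finally) is not met → [d].
/f/ — between /d/ and /e/; rule 3 does not apply here → [f].
/e/ (between /f/ and /ɡ/): rule 2 targets it, but not before a nasal consonant → unchanged [e].
/ɡ/ (word-final) occurs word-finally → [k] by rule 4.

[kʰudodfek]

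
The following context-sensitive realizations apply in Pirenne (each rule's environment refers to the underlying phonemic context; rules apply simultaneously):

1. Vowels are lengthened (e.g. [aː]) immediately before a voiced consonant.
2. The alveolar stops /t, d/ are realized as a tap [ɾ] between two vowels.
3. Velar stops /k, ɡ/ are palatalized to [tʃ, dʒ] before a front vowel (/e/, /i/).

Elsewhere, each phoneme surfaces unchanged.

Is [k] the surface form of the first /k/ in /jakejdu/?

No

Rule 3 applies to /k/ (between /a/ and /e/: before a front vowel) → [tʃ].
The actual realization is [tʃ], not [k].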